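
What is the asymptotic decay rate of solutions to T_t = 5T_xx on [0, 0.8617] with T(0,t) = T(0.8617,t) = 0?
Eigenvalues: λₙ = 5n²π²/0.8617².
First three modes:
  n=1: λ₁ = 5π²/0.8617² ≈ 66.46
  n=2: λ₂ = 20π²/0.8617² ≈ 265.838 (4× faster decay)
  n=3: λ₃ = 45π²/0.8617² ≈ 598.136 (9× faster decay)
As t → ∞, higher modes decay exponentially faster. The n=1 mode dominates: T ~ c₁ sin(πx/0.8617) e^{-λ₁t}.
Decay rate: λ₁ = 5π²/0.8617² ≈ 66.46.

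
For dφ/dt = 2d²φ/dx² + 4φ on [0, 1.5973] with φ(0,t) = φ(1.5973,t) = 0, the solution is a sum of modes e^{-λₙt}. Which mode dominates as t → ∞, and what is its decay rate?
Eigenvalues: λₙ = 2n²π²/1.5973² - 4.
First three modes:
  n=1: λ₁ = 2π²/1.5973² - 4 ≈ 3.737
  n=2: λ₂ = 8π²/1.5973² - 4 ≈ 26.947
  n=3: λ₃ = 18π²/1.5973² - 4 ≈ 65.63
Since 2π²/1.5973² ≈ 7.737 > 4, all λₙ > 0.
The n=1 mode decays slowest → dominates as t → ∞.
Asymptotic: φ ~ c₁ sin(πx/1.5973) e^{-λ₁t} with decay rate λ₁ ≈ 3.737.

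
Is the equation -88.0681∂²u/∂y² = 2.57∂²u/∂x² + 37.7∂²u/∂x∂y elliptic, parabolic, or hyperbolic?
Rewriting in standard form: -2.57∂²u/∂x² - 37.7∂²u/∂x∂y - 88.0681∂²u/∂y² = 0. Computing B² - 4AC with A = -2.57, B = -37.7, C = -88.0681: discriminant = 515.949932 (positive). Answer: hyperbolic.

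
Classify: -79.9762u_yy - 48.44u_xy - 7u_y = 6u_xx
Rewriting in standard form: -6u_xx - 48.44u_xy - 79.9762u_yy - 7u_y = 0. Hyperbolic (discriminant = 427.0048).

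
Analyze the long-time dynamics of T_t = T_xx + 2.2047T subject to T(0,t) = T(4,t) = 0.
Long-time behavior: T grows unboundedly. Reaction dominates diffusion (r=2.2047 > κπ²/L²≈0.62); solution grows exponentially.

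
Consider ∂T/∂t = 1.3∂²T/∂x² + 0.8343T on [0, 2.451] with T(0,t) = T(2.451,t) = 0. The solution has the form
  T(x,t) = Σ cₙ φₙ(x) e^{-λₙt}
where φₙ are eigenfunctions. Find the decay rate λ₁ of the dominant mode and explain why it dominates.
Eigenvalues: λₙ = 1.3n²π²/2.451² - 0.8343.
First three modes:
  n=1: λ₁ = 1.3π²/2.451² - 0.8343 ≈ 1.301
  n=2: λ₂ = 5.2π²/2.451² - 0.8343 ≈ 7.709
  n=3: λ₃ = 11.7π²/2.451² - 0.8343 ≈ 18.388
Since 1.3π²/2.451² ≈ 2.136 > 0.8343, all λₙ > 0.
The n=1 mode decays slowest → dominates as t → ∞.
Asymptotic: T ~ c₁ sin(πx/2.451) e^{-λ₁t} with decay rate λ₁ ≈ 1.301.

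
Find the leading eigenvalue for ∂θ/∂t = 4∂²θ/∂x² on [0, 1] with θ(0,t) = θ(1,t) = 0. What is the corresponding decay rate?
Eigenvalues: λₙ = 4n²π².
First three modes:
  n=1: λ₁ = 4π² ≈ 39.478
  n=2: λ₂ = 16π² ≈ 157.914 (4× faster decay)
  n=3: λ₃ = 36π² ≈ 355.306 (9× faster decay)
As t → ∞, higher modes decay exponentially faster. The n=1 mode dominates: θ ~ c₁ sin(πx) e^{-λ₁t}.
Decay rate: λ₁ = 4π² ≈ 39.478.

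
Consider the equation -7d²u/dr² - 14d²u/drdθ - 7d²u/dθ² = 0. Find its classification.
Parabolic. (A = -7, B = -14, C = -7 gives B² - 4AC = 0.)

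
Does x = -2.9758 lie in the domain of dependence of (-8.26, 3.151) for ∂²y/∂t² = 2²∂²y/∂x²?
Yes. The domain of dependence is [-14.562, -1.958], and -2.9758 ∈ [-14.562, -1.958].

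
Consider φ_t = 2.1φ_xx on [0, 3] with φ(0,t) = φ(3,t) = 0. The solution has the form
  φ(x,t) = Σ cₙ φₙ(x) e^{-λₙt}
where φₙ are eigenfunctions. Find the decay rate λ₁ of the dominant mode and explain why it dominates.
Eigenvalues: λₙ = 2.1n²π²/3².
First three modes:
  n=1: λ₁ = 2.1π²/3² ≈ 2.303
  n=2: λ₂ = 8.4π²/3² ≈ 9.212 (4× faster decay)
  n=3: λ₃ = 18.9π²/3² ≈ 20.726 (9× faster decay)
As t → ∞, higher modes decay exponentially faster. The n=1 mode dominates: φ ~ c₁ sin(πx/3) e^{-λ₁t}.
Decay rate: λ₁ = 2.1π²/3² ≈ 2.303.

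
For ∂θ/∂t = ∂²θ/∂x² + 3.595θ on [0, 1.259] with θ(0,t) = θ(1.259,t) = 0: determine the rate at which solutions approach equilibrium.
Eigenvalues: λₙ = n²π²/1.259² - 3.595.
First three modes:
  n=1: λ₁ = π²/1.259² - 3.595 ≈ 2.632
  n=2: λ₂ = 4π²/1.259² - 3.595 ≈ 21.311
  n=3: λ₃ = 9π²/1.259² - 3.595 ≈ 52.444
Since π²/1.259² ≈ 6.227 > 3.595, all λₙ > 0.
The n=1 mode decays slowest → dominates as t → ∞.
Asymptotic: θ ~ c₁ sin(πx/1.259) e^{-λ₁t} with decay rate λ₁ ≈ 2.632.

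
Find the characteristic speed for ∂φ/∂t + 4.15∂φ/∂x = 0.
Speed = 4.15. Information travels along x - 4.15t = const (rightward).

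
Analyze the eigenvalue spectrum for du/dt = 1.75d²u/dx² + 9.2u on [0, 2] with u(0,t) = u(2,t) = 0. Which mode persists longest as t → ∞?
Eigenvalues: λₙ = 1.75n²π²/2² - 9.2.
First three modes:
  n=1: λ₁ = 1.75π²/2² - 9.2 ≈ -4.882
  n=2: λ₂ = 7π²/2² - 9.2 ≈ 8.072
  n=3: λ₃ = 15.75π²/2² - 9.2 ≈ 29.662
Since 1.75π²/2² ≈ 4.318 < 9.2, λ₁ < 0.
The n=1 mode grows fastest (−λₙ is largest for n=1) → dominates.
Asymptotic: u ~ c₁ sin(πx/2) e^{4.882t} (exponential growth at rate −λ₁ ≈ 4.882).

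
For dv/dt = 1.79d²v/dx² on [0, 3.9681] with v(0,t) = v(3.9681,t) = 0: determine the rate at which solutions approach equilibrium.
Eigenvalues: λₙ = 1.79n²π²/3.9681².
First three modes:
  n=1: λ₁ = 1.79π²/3.9681² ≈ 1.122
  n=2: λ₂ = 7.16π²/3.9681² ≈ 4.488 (4× faster decay)
  n=3: λ₃ = 16.11π²/3.9681² ≈ 10.098 (9× faster decay)
As t → ∞, higher modes decay exponentially faster. The n=1 mode dominates: v ~ c₁ sin(πx/3.9681) e^{-λ₁t}.
Decay rate: λ₁ = 1.79π²/3.9681² ≈ 1.122.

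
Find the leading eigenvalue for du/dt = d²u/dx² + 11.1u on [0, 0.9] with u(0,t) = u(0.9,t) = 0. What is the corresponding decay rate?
Eigenvalues: λₙ = n²π²/0.9² - 11.1.
First three modes:
  n=1: λ₁ = π²/0.9² - 11.1 ≈ 1.085
  n=2: λ₂ = 4π²/0.9² - 11.1 ≈ 37.639
  n=3: λ₃ = 9π²/0.9² - 11.1 ≈ 98.562
Since π²/0.9² ≈ 12.185 > 11.1, all λₙ > 0.
The n=1 mode decays slowest → dominates as t → ∞.
Asymptotic: u ~ c₁ sin(πx/0.9) e^{-λ₁t} with decay rate λ₁ ≈ 1.085.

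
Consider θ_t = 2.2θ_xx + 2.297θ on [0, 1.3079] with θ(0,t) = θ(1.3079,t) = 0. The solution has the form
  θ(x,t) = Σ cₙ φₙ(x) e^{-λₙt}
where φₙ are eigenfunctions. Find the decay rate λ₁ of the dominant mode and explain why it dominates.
Eigenvalues: λₙ = 2.2n²π²/1.3079² - 2.297.
First three modes:
  n=1: λ₁ = 2.2π²/1.3079² - 2.297 ≈ 10.396
  n=2: λ₂ = 8.8π²/1.3079² - 2.297 ≈ 48.476
  n=3: λ₃ = 19.8π²/1.3079² - 2.297 ≈ 111.942
Since 2.2π²/1.3079² ≈ 12.693 > 2.297, all λₙ > 0.
The n=1 mode decays slowest → dominates as t → ∞.
Asymptotic: θ ~ c₁ sin(πx/1.3079) e^{-λ₁t} with decay rate λ₁ ≈ 10.396.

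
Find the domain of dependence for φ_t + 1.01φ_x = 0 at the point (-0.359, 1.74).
A single point: x = -2.1164. The characteristic through (-0.359, 1.74) is x - 1.01t = const, so x = -0.359 - 1.01·1.74 = -2.1164.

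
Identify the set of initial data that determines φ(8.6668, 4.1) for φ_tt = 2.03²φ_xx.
Domain of dependence: [0.3438, 16.9898]. Signals travel at speed 2.03, so data within |x - 8.6668| ≤ 2.03·4.1 = 8.323 can reach the point.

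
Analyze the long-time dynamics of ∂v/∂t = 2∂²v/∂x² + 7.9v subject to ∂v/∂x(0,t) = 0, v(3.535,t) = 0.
Long-time behavior: v grows unboundedly. Reaction dominates diffusion (r=7.9 > κπ²/(4L²)≈0.39); solution grows exponentially.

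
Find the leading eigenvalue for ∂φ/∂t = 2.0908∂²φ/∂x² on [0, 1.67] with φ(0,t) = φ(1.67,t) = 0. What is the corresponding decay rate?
Eigenvalues: λₙ = 2.0908n²π²/1.67².
First three modes:
  n=1: λ₁ = 2.0908π²/1.67² ≈ 7.399
  n=2: λ₂ = 8.3632π²/1.67² ≈ 29.596 (4× faster decay)
  n=3: λ₃ = 18.8172π²/1.67² ≈ 66.592 (9× faster decay)
As t → ∞, higher modes decay exponentially faster. The n=1 mode dominates: φ ~ c₁ sin(πx/1.67) e^{-λ₁t}.
Decay rate: λ₁ = 2.0908π²/1.67² ≈ 7.399.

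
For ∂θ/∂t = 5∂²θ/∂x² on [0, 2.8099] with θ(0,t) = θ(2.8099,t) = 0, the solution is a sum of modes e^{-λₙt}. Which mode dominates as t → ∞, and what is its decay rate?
Eigenvalues: λₙ = 5n²π²/2.8099².
First three modes:
  n=1: λ₁ = 5π²/2.8099² ≈ 6.25
  n=2: λ₂ = 20π²/2.8099² ≈ 25 (4× faster decay)
  n=3: λ₃ = 45π²/2.8099² ≈ 56.251 (9× faster decay)
As t → ∞, higher modes decay exponentially faster. The n=1 mode dominates: θ ~ c₁ sin(πx/2.8099) e^{-λ₁t}.
Decay rate: λ₁ = 5π²/2.8099² ≈ 6.25.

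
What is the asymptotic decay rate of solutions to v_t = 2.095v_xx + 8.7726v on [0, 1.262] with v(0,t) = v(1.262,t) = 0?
Eigenvalues: λₙ = 2.095n²π²/1.262² - 8.7726.
First three modes:
  n=1: λ₁ = 2.095π²/1.262² - 8.7726 ≈ 4.21
  n=2: λ₂ = 8.38π²/1.262² - 8.7726 ≈ 43.158
  n=3: λ₃ = 18.855π²/1.262² - 8.7726 ≈ 108.072
Since 2.095π²/1.262² ≈ 12.983 > 8.7726, all λₙ > 0.
The n=1 mode decays slowest → dominates as t → ∞.
Asymptotic: v ~ c₁ sin(πx/1.262) e^{-λ₁t} with decay rate λ₁ ≈ 4.21.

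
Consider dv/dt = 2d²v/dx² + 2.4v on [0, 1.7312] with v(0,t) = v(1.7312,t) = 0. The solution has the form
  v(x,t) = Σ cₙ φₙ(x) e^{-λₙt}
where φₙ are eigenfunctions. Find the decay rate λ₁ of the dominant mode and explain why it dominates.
Eigenvalues: λₙ = 2n²π²/1.7312² - 2.4.
First three modes:
  n=1: λ₁ = 2π²/1.7312² - 2.4 ≈ 4.186
  n=2: λ₂ = 8π²/1.7312² - 2.4 ≈ 23.945
  n=3: λ₃ = 18π²/1.7312² - 2.4 ≈ 56.876
Since 2π²/1.7312² ≈ 6.586 > 2.4, all λₙ > 0.
The n=1 mode decays slowest → dominates as t → ∞.
Asymptotic: v ~ c₁ sin(πx/1.7312) e^{-λ₁t} with decay rate λ₁ ≈ 4.186.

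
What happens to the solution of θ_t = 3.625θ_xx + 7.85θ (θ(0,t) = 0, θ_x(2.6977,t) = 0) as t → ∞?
θ grows unboundedly. Reaction dominates diffusion (r=7.85 > κπ²/(4L²)≈1.23); solution grows exponentially.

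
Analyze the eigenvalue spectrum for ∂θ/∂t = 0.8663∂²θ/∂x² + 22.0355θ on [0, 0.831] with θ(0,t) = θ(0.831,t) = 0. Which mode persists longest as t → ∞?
Eigenvalues: λₙ = 0.8663n²π²/0.831² - 22.0355.
First three modes:
  n=1: λ₁ = 0.8663π²/0.831² - 22.0355 ≈ -9.654
  n=2: λ₂ = 3.4652π²/0.831² - 22.0355 ≈ 27.49
  n=3: λ₃ = 7.7967π²/0.831² - 22.0355 ≈ 89.396
Since 0.8663π²/0.831² ≈ 12.381 < 22.0355, λ₁ < 0.
The n=1 mode grows fastest (−λₙ is largest for n=1) → dominates.
Asymptotic: θ ~ c₁ sin(πx/0.831) e^{9.654t} (exponential growth at rate −λ₁ ≈ 9.654).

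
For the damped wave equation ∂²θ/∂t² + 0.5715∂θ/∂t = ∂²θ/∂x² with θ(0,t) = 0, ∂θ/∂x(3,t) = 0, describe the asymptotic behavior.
θ → 0. Damping (γ=0.5715) dissipates energy; oscillations decay exponentially.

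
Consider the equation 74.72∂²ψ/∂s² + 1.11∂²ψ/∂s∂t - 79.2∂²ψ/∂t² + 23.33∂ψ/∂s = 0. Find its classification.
Hyperbolic. (A = 74.72, B = 1.11, C = -79.2 gives B² - 4AC = 23672.5281.)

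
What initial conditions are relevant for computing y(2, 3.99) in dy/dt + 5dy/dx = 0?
A single point: x = -17.95. The characteristic through (2, 3.99) is x - 5t = const, so x = 2 - 5·3.99 = -17.95.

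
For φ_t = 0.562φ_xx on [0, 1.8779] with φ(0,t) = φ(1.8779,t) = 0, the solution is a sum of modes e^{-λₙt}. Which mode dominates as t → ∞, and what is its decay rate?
Eigenvalues: λₙ = 0.562n²π²/1.8779².
First three modes:
  n=1: λ₁ = 0.562π²/1.8779² ≈ 1.573
  n=2: λ₂ = 2.248π²/1.8779² ≈ 6.291 (4× faster decay)
  n=3: λ₃ = 5.058π²/1.8779² ≈ 14.156 (9× faster decay)
As t → ∞, higher modes decay exponentially faster. The n=1 mode dominates: φ ~ c₁ sin(πx/1.8779) e^{-λ₁t}.
Decay rate: λ₁ = 0.562π²/1.8779² ≈ 1.573.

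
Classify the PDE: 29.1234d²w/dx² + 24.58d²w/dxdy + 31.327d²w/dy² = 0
A = 29.1234, B = 24.58, C = 31.327. Discriminant B² - 4AC = -3045.2186072. Since -3045.2186072 < 0, elliptic.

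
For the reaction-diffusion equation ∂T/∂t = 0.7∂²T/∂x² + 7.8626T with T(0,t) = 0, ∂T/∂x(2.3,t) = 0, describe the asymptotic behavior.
T grows unboundedly. Reaction dominates diffusion (r=7.8626 > κπ²/(4L²)≈0.33); solution grows exponentially.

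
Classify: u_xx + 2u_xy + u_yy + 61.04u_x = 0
Parabolic (discriminant = 0).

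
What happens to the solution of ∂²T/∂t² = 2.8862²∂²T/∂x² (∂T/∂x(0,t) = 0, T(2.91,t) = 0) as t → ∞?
T oscillates (no decay). Energy is conserved; the solution oscillates indefinitely as standing waves.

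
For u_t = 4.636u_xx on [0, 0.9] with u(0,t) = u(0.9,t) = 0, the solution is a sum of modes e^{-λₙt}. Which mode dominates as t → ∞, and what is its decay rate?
Eigenvalues: λₙ = 4.636n²π²/0.9².
First three modes:
  n=1: λ₁ = 4.636π²/0.9² ≈ 56.488
  n=2: λ₂ = 18.544π²/0.9² ≈ 225.953 (4× faster decay)
  n=3: λ₃ = 41.724π²/0.9² ≈ 508.394 (9× faster decay)
As t → ∞, higher modes decay exponentially faster. The n=1 mode dominates: u ~ c₁ sin(πx/0.9) e^{-λ₁t}.
Decay rate: λ₁ = 4.636π²/0.9² ≈ 56.488.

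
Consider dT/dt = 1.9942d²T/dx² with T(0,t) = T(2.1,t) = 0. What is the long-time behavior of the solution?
As t → ∞, T → 0. Heat diffuses out through both boundaries.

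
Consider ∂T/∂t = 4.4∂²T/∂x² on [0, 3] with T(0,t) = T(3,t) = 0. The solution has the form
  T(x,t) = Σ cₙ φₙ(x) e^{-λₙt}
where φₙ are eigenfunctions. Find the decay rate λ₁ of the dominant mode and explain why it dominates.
Eigenvalues: λₙ = 4.4n²π²/3².
First three modes:
  n=1: λ₁ = 4.4π²/3² ≈ 4.825
  n=2: λ₂ = 17.6π²/3² ≈ 19.301 (4× faster decay)
  n=3: λ₃ = 39.6π²/3² ≈ 43.426 (9× faster decay)
As t → ∞, higher modes decay exponentially faster. The n=1 mode dominates: T ~ c₁ sin(πx/3) e^{-λ₁t}.
Decay rate: λ₁ = 4.4π²/3² ≈ 4.825.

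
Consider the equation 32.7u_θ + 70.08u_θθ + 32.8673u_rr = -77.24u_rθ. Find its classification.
Rewriting in standard form: 32.8673u_rr + 77.24u_rθ + 70.08u_θθ + 32.7u_θ = 0. Elliptic. (A = 32.8673, B = 77.24, C = 70.08 gives B² - 4AC = -3247.343936.)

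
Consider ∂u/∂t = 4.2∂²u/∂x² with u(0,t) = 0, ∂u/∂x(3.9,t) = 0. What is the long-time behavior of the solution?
As t → ∞, u → 0. Heat escapes through the Dirichlet boundary.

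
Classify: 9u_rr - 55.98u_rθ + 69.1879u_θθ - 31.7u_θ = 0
Hyperbolic (discriminant = 642.996).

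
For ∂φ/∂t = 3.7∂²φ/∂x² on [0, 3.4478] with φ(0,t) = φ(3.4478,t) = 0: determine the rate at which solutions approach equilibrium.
Eigenvalues: λₙ = 3.7n²π²/3.4478².
First three modes:
  n=1: λ₁ = 3.7π²/3.4478² ≈ 3.072
  n=2: λ₂ = 14.8π²/3.4478² ≈ 12.288 (4× faster decay)
  n=3: λ₃ = 33.3π²/3.4478² ≈ 27.648 (9× faster decay)
As t → ∞, higher modes decay exponentially faster. The n=1 mode dominates: φ ~ c₁ sin(πx/3.4478) e^{-λ₁t}.
Decay rate: λ₁ = 3.7π²/3.4478² ≈ 3.072.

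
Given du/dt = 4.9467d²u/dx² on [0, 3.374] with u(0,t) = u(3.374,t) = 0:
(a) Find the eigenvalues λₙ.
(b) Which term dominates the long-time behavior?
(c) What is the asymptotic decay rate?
Eigenvalues: λₙ = 4.9467n²π²/3.374².
First three modes:
  n=1: λ₁ = 4.9467π²/3.374² ≈ 4.289
  n=2: λ₂ = 19.7868π²/3.374² ≈ 17.155 (4× faster decay)
  n=3: λ₃ = 44.5203π²/3.374² ≈ 38.598 (9× faster decay)
As t → ∞, higher modes decay exponentially faster. The n=1 mode dominates: u ~ c₁ sin(πx/3.374) e^{-λ₁t}.
Decay rate: λ₁ = 4.9467π²/3.374² ≈ 4.289.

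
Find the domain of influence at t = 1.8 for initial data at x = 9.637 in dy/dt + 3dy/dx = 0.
At x = 15.037. The characteristic carries data from (9.637, 0) to (15.037, 1.8).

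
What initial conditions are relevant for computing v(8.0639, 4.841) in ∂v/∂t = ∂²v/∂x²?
The entire real line. The heat equation has infinite propagation speed: any initial disturbance instantly affects all points (though exponentially small far away).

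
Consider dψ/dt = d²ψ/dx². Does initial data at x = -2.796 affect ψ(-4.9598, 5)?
Yes, for any finite x. The heat equation has infinite propagation speed, so all initial data affects all points at any t > 0.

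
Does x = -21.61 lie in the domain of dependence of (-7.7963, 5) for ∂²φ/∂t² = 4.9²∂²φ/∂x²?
Yes. The domain of dependence is [-32.2963, 16.7037], and -21.61 ∈ [-32.2963, 16.7037].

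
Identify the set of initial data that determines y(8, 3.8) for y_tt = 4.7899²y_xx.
Domain of dependence: [-10.20162, 26.20162]. Signals travel at speed 4.7899, so data within |x - 8| ≤ 4.7899·3.8 = 18.20162 can reach the point.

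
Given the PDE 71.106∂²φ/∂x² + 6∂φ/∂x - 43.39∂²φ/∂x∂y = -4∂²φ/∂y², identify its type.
Rewriting in standard form: 71.106∂²φ/∂x² - 43.39∂²φ/∂x∂y + 4∂²φ/∂y² + 6∂φ/∂x = 0. The second-order coefficients are A = 71.106, B = -43.39, C = 4. Since B² - 4AC = 744.9961 > 0, this is a hyperbolic PDE.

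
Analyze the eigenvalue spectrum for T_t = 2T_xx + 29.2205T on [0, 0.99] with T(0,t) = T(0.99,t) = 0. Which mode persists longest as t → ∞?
Eigenvalues: λₙ = 2n²π²/0.99² - 29.2205.
First three modes:
  n=1: λ₁ = 2π²/0.99² - 29.2205 ≈ -9.081
  n=2: λ₂ = 8π²/0.99² - 29.2205 ≈ 51.339
  n=3: λ₃ = 18π²/0.99² - 29.2205 ≈ 152.039
Since 2π²/0.99² ≈ 20.14 < 29.2205, λ₁ < 0.
The n=1 mode grows fastest (−λₙ is largest for n=1) → dominates.
Asymptotic: T ~ c₁ sin(πx/0.99) e^{9.081t} (exponential growth at rate −λ₁ ≈ 9.081).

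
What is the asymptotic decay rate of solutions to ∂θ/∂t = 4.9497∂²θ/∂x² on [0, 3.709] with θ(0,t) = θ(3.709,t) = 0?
Eigenvalues: λₙ = 4.9497n²π²/3.709².
First three modes:
  n=1: λ₁ = 4.9497π²/3.709² ≈ 3.551
  n=2: λ₂ = 19.7988π²/3.709² ≈ 14.204 (4× faster decay)
  n=3: λ₃ = 44.5473π²/3.709² ≈ 31.96 (9× faster decay)
As t → ∞, higher modes decay exponentially faster. The n=1 mode dominates: θ ~ c₁ sin(πx/3.709) e^{-λ₁t}.
Decay rate: λ₁ = 4.9497π²/3.709² ≈ 3.551.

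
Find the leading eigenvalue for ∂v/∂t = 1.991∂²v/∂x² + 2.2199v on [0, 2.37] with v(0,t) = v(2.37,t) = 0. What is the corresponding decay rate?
Eigenvalues: λₙ = 1.991n²π²/2.37² - 2.2199.
First three modes:
  n=1: λ₁ = 1.991π²/2.37² - 2.2199 ≈ 1.279
  n=2: λ₂ = 7.964π²/2.37² - 2.2199 ≈ 11.774
  n=3: λ₃ = 17.919π²/2.37² - 2.2199 ≈ 29.266
Since 1.991π²/2.37² ≈ 3.498 > 2.2199, all λₙ > 0.
The n=1 mode decays slowest → dominates as t → ∞.
Asymptotic: v ~ c₁ sin(πx/2.37) e^{-λ₁t} with decay rate λ₁ ≈ 1.279.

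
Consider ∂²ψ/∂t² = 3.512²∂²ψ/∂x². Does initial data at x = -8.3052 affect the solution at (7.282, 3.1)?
No. The domain of dependence is [-3.6052, 18.1692], and -8.3052 is outside this interval.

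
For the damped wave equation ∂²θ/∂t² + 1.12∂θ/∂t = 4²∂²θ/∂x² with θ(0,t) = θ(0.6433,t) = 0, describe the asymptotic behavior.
θ → 0. Damping (γ=1.12) dissipates energy; oscillations decay exponentially.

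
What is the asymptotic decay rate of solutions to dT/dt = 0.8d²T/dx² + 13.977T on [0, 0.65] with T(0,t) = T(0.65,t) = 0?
Eigenvalues: λₙ = 0.8n²π²/0.65² - 13.977.
First three modes:
  n=1: λ₁ = 0.8π²/0.65² - 13.977 ≈ 4.711
  n=2: λ₂ = 3.2π²/0.65² - 13.977 ≈ 60.775
  n=3: λ₃ = 7.2π²/0.65² - 13.977 ≈ 154.215
Since 0.8π²/0.65² ≈ 18.688 > 13.977, all λₙ > 0.
The n=1 mode decays slowest → dominates as t → ∞.
Asymptotic: T ~ c₁ sin(πx/0.65) e^{-λ₁t} with decay rate λ₁ ≈ 4.711.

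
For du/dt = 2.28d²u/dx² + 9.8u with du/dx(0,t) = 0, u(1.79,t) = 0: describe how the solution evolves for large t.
u grows unboundedly. Reaction dominates diffusion (r=9.8 > κπ²/(4L²)≈1.76); solution grows exponentially.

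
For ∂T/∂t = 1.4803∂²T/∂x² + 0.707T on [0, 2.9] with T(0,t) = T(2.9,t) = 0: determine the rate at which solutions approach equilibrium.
Eigenvalues: λₙ = 1.4803n²π²/2.9² - 0.707.
First three modes:
  n=1: λ₁ = 1.4803π²/2.9² - 0.707 ≈ 1.03
  n=2: λ₂ = 5.9212π²/2.9² - 0.707 ≈ 6.242
  n=3: λ₃ = 13.3227π²/2.9² - 0.707 ≈ 14.928
Since 1.4803π²/2.9² ≈ 1.737 > 0.707, all λₙ > 0.
The n=1 mode decays slowest → dominates as t → ∞.
Asymptotic: T ~ c₁ sin(πx/2.9) e^{-λ₁t} with decay rate λ₁ ≈ 1.03.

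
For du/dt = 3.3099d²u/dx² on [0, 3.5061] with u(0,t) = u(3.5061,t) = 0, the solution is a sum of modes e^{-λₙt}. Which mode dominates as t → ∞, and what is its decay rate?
Eigenvalues: λₙ = 3.3099n²π²/3.5061².
First three modes:
  n=1: λ₁ = 3.3099π²/3.5061² ≈ 2.657
  n=2: λ₂ = 13.2396π²/3.5061² ≈ 10.63 (4× faster decay)
  n=3: λ₃ = 29.7891π²/3.5061² ≈ 23.917 (9× faster decay)
As t → ∞, higher modes decay exponentially faster. The n=1 mode dominates: u ~ c₁ sin(πx/3.5061) e^{-λ₁t}.
Decay rate: λ₁ = 3.3099π²/3.5061² ≈ 2.657.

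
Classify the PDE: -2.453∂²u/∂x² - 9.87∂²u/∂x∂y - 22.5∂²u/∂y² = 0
A = -2.453, B = -9.87, C = -22.5. Discriminant B² - 4AC = -123.3531. Since -123.3531 < 0, elliptic.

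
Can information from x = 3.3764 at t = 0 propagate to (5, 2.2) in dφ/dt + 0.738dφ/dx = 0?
Yes. The characteristic through (5, 2.2) passes through x = 3.3764.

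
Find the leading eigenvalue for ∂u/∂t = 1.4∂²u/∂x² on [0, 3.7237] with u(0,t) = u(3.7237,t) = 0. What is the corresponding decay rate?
Eigenvalues: λₙ = 1.4n²π²/3.7237².
First three modes:
  n=1: λ₁ = 1.4π²/3.7237² ≈ 0.997
  n=2: λ₂ = 5.6π²/3.7237² ≈ 3.986 (4× faster decay)
  n=3: λ₃ = 12.6π²/3.7237² ≈ 8.969 (9× faster decay)
As t → ∞, higher modes decay exponentially faster. The n=1 mode dominates: u ~ c₁ sin(πx/3.7237) e^{-λ₁t}.
Decay rate: λ₁ = 1.4π²/3.7237² ≈ 0.997.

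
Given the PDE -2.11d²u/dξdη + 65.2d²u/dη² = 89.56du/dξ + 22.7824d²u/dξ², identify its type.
Rewriting in standard form: -22.7824d²u/dξ² - 2.11d²u/dξdη + 65.2d²u/dη² - 89.56du/dξ = 0. The second-order coefficients are A = -22.7824, B = -2.11, C = 65.2. Since B² - 4AC = 5946.10202 > 0, this is a hyperbolic PDE.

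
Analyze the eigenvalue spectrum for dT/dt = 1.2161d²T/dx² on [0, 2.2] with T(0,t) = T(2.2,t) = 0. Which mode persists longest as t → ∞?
Eigenvalues: λₙ = 1.2161n²π²/2.2².
First three modes:
  n=1: λ₁ = 1.2161π²/2.2² ≈ 2.48
  n=2: λ₂ = 4.8644π²/2.2² ≈ 9.919 (4× faster decay)
  n=3: λ₃ = 10.9449π²/2.2² ≈ 22.319 (9× faster decay)
As t → ∞, higher modes decay exponentially faster. The n=1 mode dominates: T ~ c₁ sin(πx/2.2) e^{-λ₁t}.
Decay rate: λ₁ = 1.2161π²/2.2² ≈ 2.48.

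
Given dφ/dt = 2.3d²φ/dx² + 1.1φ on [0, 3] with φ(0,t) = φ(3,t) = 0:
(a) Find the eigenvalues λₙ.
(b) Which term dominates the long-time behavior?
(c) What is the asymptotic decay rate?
Eigenvalues: λₙ = 2.3n²π²/3² - 1.1.
First three modes:
  n=1: λ₁ = 2.3π²/3² - 1.1 ≈ 1.422
  n=2: λ₂ = 9.2π²/3² - 1.1 ≈ 8.989
  n=3: λ₃ = 20.7π²/3² - 1.1 ≈ 21.6
Since 2.3π²/3² ≈ 2.522 > 1.1, all λₙ > 0.
The n=1 mode decays slowest → dominates as t → ∞.
Asymptotic: φ ~ c₁ sin(πx/3) e^{-λ₁t} with decay rate λ₁ ≈ 1.422.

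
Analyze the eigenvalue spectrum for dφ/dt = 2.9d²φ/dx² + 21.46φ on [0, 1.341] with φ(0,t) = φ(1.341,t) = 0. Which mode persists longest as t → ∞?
Eigenvalues: λₙ = 2.9n²π²/1.341² - 21.46.
First three modes:
  n=1: λ₁ = 2.9π²/1.341² - 21.46 ≈ -5.544
  n=2: λ₂ = 11.6π²/1.341² - 21.46 ≈ 42.205
  n=3: λ₃ = 26.1π²/1.341² - 21.46 ≈ 121.786
Since 2.9π²/1.341² ≈ 15.916 < 21.46, λ₁ < 0.
The n=1 mode grows fastest (−λₙ is largest for n=1) → dominates.
Asymptotic: φ ~ c₁ sin(πx/1.341) e^{5.544t} (exponential growth at rate −λ₁ ≈ 5.544).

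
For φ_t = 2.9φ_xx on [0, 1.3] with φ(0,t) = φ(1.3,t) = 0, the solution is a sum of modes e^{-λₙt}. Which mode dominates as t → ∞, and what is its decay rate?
Eigenvalues: λₙ = 2.9n²π²/1.3².
First three modes:
  n=1: λ₁ = 2.9π²/1.3² ≈ 16.936
  n=2: λ₂ = 11.6π²/1.3² ≈ 67.744 (4× faster decay)
  n=3: λ₃ = 26.1π²/1.3² ≈ 152.424 (9× faster decay)
As t → ∞, higher modes decay exponentially faster. The n=1 mode dominates: φ ~ c₁ sin(πx/1.3) e^{-λ₁t}.
Decay rate: λ₁ = 2.9π²/1.3² ≈ 16.936.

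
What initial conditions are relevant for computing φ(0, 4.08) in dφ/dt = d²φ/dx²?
The entire real line. The heat equation has infinite propagation speed: any initial disturbance instantly affects all points (though exponentially small far away).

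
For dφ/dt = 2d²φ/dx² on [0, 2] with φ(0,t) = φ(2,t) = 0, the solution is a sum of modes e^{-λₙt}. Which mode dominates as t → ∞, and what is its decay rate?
Eigenvalues: λₙ = 2n²π²/2².
First three modes:
  n=1: λ₁ = 2π²/2² ≈ 4.935
  n=2: λ₂ = 8π²/2² ≈ 19.739 (4× faster decay)
  n=3: λ₃ = 18π²/2² ≈ 44.413 (9× faster decay)
As t → ∞, higher modes decay exponentially faster. The n=1 mode dominates: φ ~ c₁ sin(πx/2) e^{-λ₁t}.
Decay rate: λ₁ = 2π²/2² ≈ 4.935.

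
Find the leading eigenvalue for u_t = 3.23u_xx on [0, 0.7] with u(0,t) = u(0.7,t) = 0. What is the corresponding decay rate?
Eigenvalues: λₙ = 3.23n²π²/0.7².
First three modes:
  n=1: λ₁ = 3.23π²/0.7² ≈ 65.059
  n=2: λ₂ = 12.92π²/0.7² ≈ 260.235 (4× faster decay)
  n=3: λ₃ = 29.07π²/0.7² ≈ 585.529 (9× faster decay)
As t → ∞, higher modes decay exponentially faster. The n=1 mode dominates: u ~ c₁ sin(πx/0.7) e^{-λ₁t}.
Decay rate: λ₁ = 3.23π²/0.7² ≈ 65.059.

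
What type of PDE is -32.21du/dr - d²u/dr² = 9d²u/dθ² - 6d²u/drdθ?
Rewriting in standard form: -d²u/dr² + 6d²u/drdθ - 9d²u/dθ² - 32.21du/dr = 0. With A = -1, B = 6, C = -9, the discriminant is 0. This is a parabolic PDE.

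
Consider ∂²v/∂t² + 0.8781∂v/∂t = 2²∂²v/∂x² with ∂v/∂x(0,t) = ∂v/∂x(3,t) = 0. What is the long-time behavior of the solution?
As t → ∞, v → constant (steady state). Damping (γ=0.8781) dissipates the nonconstant modes; with Neumann BCs the spatial average obeys M''+γM'=0 and tends to a finite limit.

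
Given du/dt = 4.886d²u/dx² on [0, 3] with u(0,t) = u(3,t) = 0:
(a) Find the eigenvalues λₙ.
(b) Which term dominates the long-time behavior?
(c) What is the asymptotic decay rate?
Eigenvalues: λₙ = 4.886n²π²/3².
First three modes:
  n=1: λ₁ = 4.886π²/3² ≈ 5.358
  n=2: λ₂ = 19.544π²/3² ≈ 21.432 (4× faster decay)
  n=3: λ₃ = 43.974π²/3² ≈ 48.223 (9× faster decay)
As t → ∞, higher modes decay exponentially faster. The n=1 mode dominates: u ~ c₁ sin(πx/3) e^{-λ₁t}.
Decay rate: λ₁ = 4.886π²/3² ≈ 5.358.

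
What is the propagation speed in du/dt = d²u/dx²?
Infinite. The heat equation is parabolic, not hyperbolic, so disturbances propagate instantly.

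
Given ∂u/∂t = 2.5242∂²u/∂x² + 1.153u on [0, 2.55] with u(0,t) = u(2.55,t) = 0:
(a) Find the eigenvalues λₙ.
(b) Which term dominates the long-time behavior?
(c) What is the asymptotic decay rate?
Eigenvalues: λₙ = 2.5242n²π²/2.55² - 1.153.
First three modes:
  n=1: λ₁ = 2.5242π²/2.55² - 1.153 ≈ 2.678
  n=2: λ₂ = 10.0968π²/2.55² - 1.153 ≈ 14.172
  n=3: λ₃ = 22.7178π²/2.55² - 1.153 ≈ 33.328
Since 2.5242π²/2.55² ≈ 3.831 > 1.153, all λₙ > 0.
The n=1 mode decays slowest → dominates as t → ∞.
Asymptotic: u ~ c₁ sin(πx/2.55) e^{-λ₁t} with decay rate λ₁ ≈ 2.678.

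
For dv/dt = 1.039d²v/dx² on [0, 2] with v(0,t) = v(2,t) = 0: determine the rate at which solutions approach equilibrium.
Eigenvalues: λₙ = 1.039n²π²/2².
First three modes:
  n=1: λ₁ = 1.039π²/2² ≈ 2.564
  n=2: λ₂ = 4.156π²/2² ≈ 10.255 (4× faster decay)
  n=3: λ₃ = 9.351π²/2² ≈ 23.073 (9× faster decay)
As t → ∞, higher modes decay exponentially faster. The n=1 mode dominates: v ~ c₁ sin(πx/2) e^{-λ₁t}.
Decay rate: λ₁ = 1.039π²/2² ≈ 2.564.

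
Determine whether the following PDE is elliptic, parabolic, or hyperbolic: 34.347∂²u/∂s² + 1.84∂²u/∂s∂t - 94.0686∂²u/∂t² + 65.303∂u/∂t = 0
Coefficients: A = 34.347, B = 1.84, C = -94.0686. B² - 4AC = 12927.2824168, which is positive, so the equation is hyperbolic.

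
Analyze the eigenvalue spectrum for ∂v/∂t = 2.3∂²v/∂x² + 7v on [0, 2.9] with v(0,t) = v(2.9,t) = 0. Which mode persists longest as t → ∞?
Eigenvalues: λₙ = 2.3n²π²/2.9² - 7.
First three modes:
  n=1: λ₁ = 2.3π²/2.9² - 7 ≈ -4.301
  n=2: λ₂ = 9.2π²/2.9² - 7 ≈ 3.797
  n=3: λ₃ = 20.7π²/2.9² - 7 ≈ 17.293
Since 2.3π²/2.9² ≈ 2.699 < 7, λ₁ < 0.
The n=1 mode grows fastest (−λₙ is largest for n=1) → dominates.
Asymptotic: v ~ c₁ sin(πx/2.9) e^{4.301t} (exponential growth at rate −λ₁ ≈ 4.301).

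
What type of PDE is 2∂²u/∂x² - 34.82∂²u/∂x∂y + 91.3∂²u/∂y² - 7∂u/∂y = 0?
With A = 2, B = -34.82, C = 91.3, the discriminant is 482.0324. This is a hyperbolic PDE.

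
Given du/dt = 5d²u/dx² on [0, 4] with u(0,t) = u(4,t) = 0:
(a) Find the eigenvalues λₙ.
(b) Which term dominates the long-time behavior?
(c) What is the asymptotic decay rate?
Eigenvalues: λₙ = 5n²π²/4².
First three modes:
  n=1: λ₁ = 5π²/4² ≈ 3.084
  n=2: λ₂ = 20π²/4² ≈ 12.337 (4× faster decay)
  n=3: λ₃ = 45π²/4² ≈ 27.758 (9× faster decay)
As t → ∞, higher modes decay exponentially faster. The n=1 mode dominates: u ~ c₁ sin(πx/4) e^{-λ₁t}.
Decay rate: λ₁ = 5π²/4² ≈ 3.084.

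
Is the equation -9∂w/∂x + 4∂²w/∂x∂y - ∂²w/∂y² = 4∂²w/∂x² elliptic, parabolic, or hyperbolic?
Rewriting in standard form: -4∂²w/∂x² + 4∂²w/∂x∂y - ∂²w/∂y² - 9∂w/∂x = 0. Computing B² - 4AC with A = -4, B = 4, C = -1: discriminant = 0 (zero). Answer: parabolic.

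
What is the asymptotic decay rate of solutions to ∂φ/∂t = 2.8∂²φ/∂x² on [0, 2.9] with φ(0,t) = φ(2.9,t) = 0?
Eigenvalues: λₙ = 2.8n²π²/2.9².
First three modes:
  n=1: λ₁ = 2.8π²/2.9² ≈ 3.286
  n=2: λ₂ = 11.2π²/2.9² ≈ 13.144 (4× faster decay)
  n=3: λ₃ = 25.2π²/2.9² ≈ 29.574 (9× faster decay)
As t → ∞, higher modes decay exponentially faster. The n=1 mode dominates: φ ~ c₁ sin(πx/2.9) e^{-λ₁t}.
Decay rate: λ₁ = 2.8π²/2.9² ≈ 3.286.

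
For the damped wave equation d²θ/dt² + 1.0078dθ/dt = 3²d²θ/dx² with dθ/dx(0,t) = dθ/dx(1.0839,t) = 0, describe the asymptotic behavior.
θ → constant (steady state). Damping (γ=1.0078) dissipates the nonconstant modes; with Neumann BCs the spatial average obeys M''+γM'=0 and tends to a finite limit.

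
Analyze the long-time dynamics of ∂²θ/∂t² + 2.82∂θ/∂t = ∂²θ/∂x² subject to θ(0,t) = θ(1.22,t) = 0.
Long-time behavior: θ → 0. Damping (γ=2.82) dissipates energy; oscillations decay exponentially.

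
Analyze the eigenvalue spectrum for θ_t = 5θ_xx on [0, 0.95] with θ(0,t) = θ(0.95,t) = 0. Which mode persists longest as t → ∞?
Eigenvalues: λₙ = 5n²π²/0.95².
First three modes:
  n=1: λ₁ = 5π²/0.95² ≈ 54.679
  n=2: λ₂ = 20π²/0.95² ≈ 218.717 (4× faster decay)
  n=3: λ₃ = 45π²/0.95² ≈ 492.113 (9× faster decay)
As t → ∞, higher modes decay exponentially faster. The n=1 mode dominates: θ ~ c₁ sin(πx/0.95) e^{-λ₁t}.
Decay rate: λ₁ = 5π²/0.95² ≈ 54.679.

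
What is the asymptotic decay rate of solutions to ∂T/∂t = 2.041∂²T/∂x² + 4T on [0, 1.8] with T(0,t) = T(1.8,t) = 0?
Eigenvalues: λₙ = 2.041n²π²/1.8² - 4.
First three modes:
  n=1: λ₁ = 2.041π²/1.8² - 4 ≈ 2.217
  n=2: λ₂ = 8.164π²/1.8² - 4 ≈ 20.869
  n=3: λ₃ = 18.369π²/1.8² - 4 ≈ 51.955
Since 2.041π²/1.8² ≈ 6.217 > 4, all λₙ > 0.
The n=1 mode decays slowest → dominates as t → ∞.
Asymptotic: T ~ c₁ sin(πx/1.8) e^{-λ₁t} with decay rate λ₁ ≈ 2.217.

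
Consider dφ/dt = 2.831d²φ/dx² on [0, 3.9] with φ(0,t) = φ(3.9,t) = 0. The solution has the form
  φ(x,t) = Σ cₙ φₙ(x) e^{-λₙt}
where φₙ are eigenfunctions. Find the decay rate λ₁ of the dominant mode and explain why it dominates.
Eigenvalues: λₙ = 2.831n²π²/3.9².
First three modes:
  n=1: λ₁ = 2.831π²/3.9² ≈ 1.837
  n=2: λ₂ = 11.324π²/3.9² ≈ 7.348 (4× faster decay)
  n=3: λ₃ = 25.479π²/3.9² ≈ 16.533 (9× faster decay)
As t → ∞, higher modes decay exponentially faster. The n=1 mode dominates: φ ~ c₁ sin(πx/3.9) e^{-λ₁t}.
Decay rate: λ₁ = 2.831π²/3.9² ≈ 1.837.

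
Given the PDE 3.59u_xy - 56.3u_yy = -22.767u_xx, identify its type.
Rewriting in standard form: 22.767u_xx + 3.59u_xy - 56.3u_yy = 0. The second-order coefficients are A = 22.767, B = 3.59, C = -56.3. Since B² - 4AC = 5140.0165 > 0, this is a hyperbolic PDE.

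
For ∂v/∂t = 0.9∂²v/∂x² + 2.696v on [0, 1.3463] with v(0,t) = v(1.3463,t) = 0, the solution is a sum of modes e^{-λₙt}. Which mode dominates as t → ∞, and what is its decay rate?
Eigenvalues: λₙ = 0.9n²π²/1.3463² - 2.696.
First three modes:
  n=1: λ₁ = 0.9π²/1.3463² - 2.696 ≈ 2.205
  n=2: λ₂ = 3.6π²/1.3463² - 2.696 ≈ 16.907
  n=3: λ₃ = 8.1π²/1.3463² - 2.696 ≈ 41.41
Since 0.9π²/1.3463² ≈ 4.901 > 2.696, all λₙ > 0.
The n=1 mode decays slowest → dominates as t → ∞.
Asymptotic: v ~ c₁ sin(πx/1.3463) e^{-λ₁t} with decay rate λ₁ ≈ 2.205.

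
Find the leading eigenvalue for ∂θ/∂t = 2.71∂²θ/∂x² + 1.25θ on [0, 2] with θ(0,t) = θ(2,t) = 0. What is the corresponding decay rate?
Eigenvalues: λₙ = 2.71n²π²/2² - 1.25.
First three modes:
  n=1: λ₁ = 2.71π²/2² - 1.25 ≈ 5.437
  n=2: λ₂ = 10.84π²/2² - 1.25 ≈ 25.497
  n=3: λ₃ = 24.39π²/2² - 1.25 ≈ 58.93
Since 2.71π²/2² ≈ 6.687 > 1.25, all λₙ > 0.
The n=1 mode decays slowest → dominates as t → ∞.
Asymptotic: θ ~ c₁ sin(πx/2) e^{-λ₁t} with decay rate λ₁ ≈ 5.437.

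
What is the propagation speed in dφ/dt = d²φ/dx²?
Infinite. The heat equation is parabolic, not hyperbolic, so disturbances propagate instantly.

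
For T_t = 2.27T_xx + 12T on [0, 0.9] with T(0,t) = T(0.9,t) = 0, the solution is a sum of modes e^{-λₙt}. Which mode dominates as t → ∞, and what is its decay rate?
Eigenvalues: λₙ = 2.27n²π²/0.9² - 12.
First three modes:
  n=1: λ₁ = 2.27π²/0.9² - 12 ≈ 15.659
  n=2: λ₂ = 9.08π²/0.9² - 12 ≈ 98.637
  n=3: λ₃ = 20.43π²/0.9² - 12 ≈ 236.933
Since 2.27π²/0.9² ≈ 27.659 > 12, all λₙ > 0.
The n=1 mode decays slowest → dominates as t → ∞.
Asymptotic: T ~ c₁ sin(πx/0.9) e^{-λ₁t} with decay rate λ₁ ≈ 15.659.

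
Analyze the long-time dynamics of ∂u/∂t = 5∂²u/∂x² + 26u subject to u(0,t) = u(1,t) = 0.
Long-time behavior: u → 0. Diffusion dominates reaction (r=26 < κπ²/L²≈49.35); solution decays.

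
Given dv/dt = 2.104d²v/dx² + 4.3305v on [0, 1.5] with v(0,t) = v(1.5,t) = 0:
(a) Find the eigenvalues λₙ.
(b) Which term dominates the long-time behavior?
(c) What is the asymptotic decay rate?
Eigenvalues: λₙ = 2.104n²π²/1.5² - 4.3305.
First three modes:
  n=1: λ₁ = 2.104π²/1.5² - 4.3305 ≈ 4.899
  n=2: λ₂ = 8.416π²/1.5² - 4.3305 ≈ 32.586
  n=3: λ₃ = 18.936π²/1.5² - 4.3305 ≈ 78.732
Since 2.104π²/1.5² ≈ 9.229 > 4.3305, all λₙ > 0.
The n=1 mode decays slowest → dominates as t → ∞.
Asymptotic: v ~ c₁ sin(πx/1.5) e^{-λ₁t} with decay rate λ₁ ≈ 4.899.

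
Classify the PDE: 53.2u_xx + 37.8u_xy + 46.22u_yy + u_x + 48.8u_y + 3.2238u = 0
A = 53.2, B = 37.8, C = 46.22. Discriminant B² - 4AC = -8406.776. Since -8406.776 < 0, elliptic.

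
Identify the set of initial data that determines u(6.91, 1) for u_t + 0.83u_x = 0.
A single point: x = 6.08. The characteristic through (6.91, 1) is x - 0.83t = const, so x = 6.91 - 0.83·1 = 6.08.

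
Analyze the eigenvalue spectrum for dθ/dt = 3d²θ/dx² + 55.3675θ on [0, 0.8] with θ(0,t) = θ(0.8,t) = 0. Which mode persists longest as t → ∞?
Eigenvalues: λₙ = 3n²π²/0.8² - 55.3675.
First three modes:
  n=1: λ₁ = 3π²/0.8² - 55.3675 ≈ -9.104
  n=2: λ₂ = 12π²/0.8² - 55.3675 ≈ 129.688
  n=3: λ₃ = 27π²/0.8² - 55.3675 ≈ 361.006
Since 3π²/0.8² ≈ 46.264 < 55.3675, λ₁ < 0.
The n=1 mode grows fastest (−λₙ is largest for n=1) → dominates.
Asymptotic: θ ~ c₁ sin(πx/0.8) e^{9.104t} (exponential growth at rate −λ₁ ≈ 9.104).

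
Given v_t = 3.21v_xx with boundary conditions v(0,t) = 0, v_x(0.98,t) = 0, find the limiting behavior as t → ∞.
v → 0. Heat escapes through the Dirichlet boundary.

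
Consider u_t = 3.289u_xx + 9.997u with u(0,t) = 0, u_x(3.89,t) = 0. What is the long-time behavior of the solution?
As t → ∞, u grows unboundedly. Reaction dominates diffusion (r=9.997 > κπ²/(4L²)≈0.54); solution grows exponentially.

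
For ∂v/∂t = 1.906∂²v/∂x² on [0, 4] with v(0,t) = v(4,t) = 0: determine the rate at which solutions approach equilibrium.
Eigenvalues: λₙ = 1.906n²π²/4².
First three modes:
  n=1: λ₁ = 1.906π²/4² ≈ 1.176
  n=2: λ₂ = 7.624π²/4² ≈ 4.703 (4× faster decay)
  n=3: λ₃ = 17.154π²/4² ≈ 10.581 (9× faster decay)
As t → ∞, higher modes decay exponentially faster. The n=1 mode dominates: v ~ c₁ sin(πx/4) e^{-λ₁t}.
Decay rate: λ₁ = 1.906π²/4² ≈ 1.176.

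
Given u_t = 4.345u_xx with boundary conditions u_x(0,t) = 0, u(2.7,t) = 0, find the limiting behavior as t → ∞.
u → 0. Heat escapes through the Dirichlet boundary.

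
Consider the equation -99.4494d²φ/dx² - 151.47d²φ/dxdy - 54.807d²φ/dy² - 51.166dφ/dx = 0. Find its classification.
Hyperbolic. (A = -99.4494, B = -151.47, C = -54.807 gives B² - 4AC = 1141.0678368.)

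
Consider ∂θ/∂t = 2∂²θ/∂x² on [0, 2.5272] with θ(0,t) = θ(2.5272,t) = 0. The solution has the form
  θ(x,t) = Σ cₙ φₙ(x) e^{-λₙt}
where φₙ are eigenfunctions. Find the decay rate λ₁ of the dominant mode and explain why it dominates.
Eigenvalues: λₙ = 2n²π²/2.5272².
First three modes:
  n=1: λ₁ = 2π²/2.5272² ≈ 3.091
  n=2: λ₂ = 8π²/2.5272² ≈ 12.363 (4× faster decay)
  n=3: λ₃ = 18π²/2.5272² ≈ 27.816 (9× faster decay)
As t → ∞, higher modes decay exponentially faster. The n=1 mode dominates: θ ~ c₁ sin(πx/2.5272) e^{-λ₁t}.
Decay rate: λ₁ = 2π²/2.5272² ≈ 3.091.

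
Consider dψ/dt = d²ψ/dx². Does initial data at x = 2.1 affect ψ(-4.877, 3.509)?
Yes, for any finite x. The heat equation has infinite propagation speed, so all initial data affects all points at any t > 0.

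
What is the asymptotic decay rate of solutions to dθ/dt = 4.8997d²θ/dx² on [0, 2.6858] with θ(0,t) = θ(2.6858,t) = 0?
Eigenvalues: λₙ = 4.8997n²π²/2.6858².
First three modes:
  n=1: λ₁ = 4.8997π²/2.6858² ≈ 6.704
  n=2: λ₂ = 19.5988π²/2.6858² ≈ 26.815 (4× faster decay)
  n=3: λ₃ = 44.0973π²/2.6858² ≈ 60.334 (9× faster decay)
As t → ∞, higher modes decay exponentially faster. The n=1 mode dominates: θ ~ c₁ sin(πx/2.6858) e^{-λ₁t}.
Decay rate: λ₁ = 4.8997π²/2.6858² ≈ 6.704.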